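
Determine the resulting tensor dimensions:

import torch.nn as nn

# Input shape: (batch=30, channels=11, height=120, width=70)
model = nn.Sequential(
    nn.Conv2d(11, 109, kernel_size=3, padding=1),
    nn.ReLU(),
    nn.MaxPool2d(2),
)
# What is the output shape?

Input shape: (30, 11, 120, 70)
  -> after Conv2d: (30, 109, 120, 70)
  -> after ReLU: (30, 109, 120, 70)
Output shape: (30, 109, 60, 35)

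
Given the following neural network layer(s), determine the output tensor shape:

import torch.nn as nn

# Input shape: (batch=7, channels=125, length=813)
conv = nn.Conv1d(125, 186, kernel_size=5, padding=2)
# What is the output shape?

Input shape: (7, 125, 813)
Output shape: (7, 186, 813)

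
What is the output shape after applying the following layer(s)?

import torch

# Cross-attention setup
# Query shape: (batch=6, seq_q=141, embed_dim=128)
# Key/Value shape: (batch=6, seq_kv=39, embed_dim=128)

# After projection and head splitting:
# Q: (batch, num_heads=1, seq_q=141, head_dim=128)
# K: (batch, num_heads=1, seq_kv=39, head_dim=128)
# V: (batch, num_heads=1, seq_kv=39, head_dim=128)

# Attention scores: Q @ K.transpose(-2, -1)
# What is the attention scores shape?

Input shape: (6, 141, 128)
Output shape: (6, 1, 141, 39)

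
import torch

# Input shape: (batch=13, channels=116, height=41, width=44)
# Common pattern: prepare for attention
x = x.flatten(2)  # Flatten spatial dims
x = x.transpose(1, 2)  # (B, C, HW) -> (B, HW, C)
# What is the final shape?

Input shape: (13, 116, 41, 44)
  -> after flatten(2): (13, 116, 1804)
Output shape: (13, 1804, 116)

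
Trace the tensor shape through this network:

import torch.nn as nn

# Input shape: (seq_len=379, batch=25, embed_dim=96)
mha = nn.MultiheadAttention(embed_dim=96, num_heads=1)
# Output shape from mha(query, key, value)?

Input shape: (379, 25, 96)
Output shape: (379, 25, 96)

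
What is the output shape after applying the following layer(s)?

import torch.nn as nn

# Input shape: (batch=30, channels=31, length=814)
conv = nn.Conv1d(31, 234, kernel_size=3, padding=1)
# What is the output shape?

Input shape: (30, 31, 814)
Output shape: (30, 234, 814)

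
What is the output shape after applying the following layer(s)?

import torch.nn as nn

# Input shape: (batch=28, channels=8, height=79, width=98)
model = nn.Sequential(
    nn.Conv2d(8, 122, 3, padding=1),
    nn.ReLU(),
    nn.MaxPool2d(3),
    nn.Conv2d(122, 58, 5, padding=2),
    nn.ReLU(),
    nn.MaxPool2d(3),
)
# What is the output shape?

Input shape: (28, 8, 79, 98)
  -> after first Conv2d: (28, 122, 79, 98)
  -> after first MaxPool2d: (28, 122, 26, 32)
  -> after second Conv2d: (28, 58, 26, 32)
Output shape: (28, 58, 8, 10)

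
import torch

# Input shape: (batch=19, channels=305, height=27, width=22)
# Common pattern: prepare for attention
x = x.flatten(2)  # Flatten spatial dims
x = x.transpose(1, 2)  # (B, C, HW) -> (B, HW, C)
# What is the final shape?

Input shape: (19, 305, 27, 22)
  -> after flatten(2): (19, 305, 594)
Output shape: (19, 594, 305)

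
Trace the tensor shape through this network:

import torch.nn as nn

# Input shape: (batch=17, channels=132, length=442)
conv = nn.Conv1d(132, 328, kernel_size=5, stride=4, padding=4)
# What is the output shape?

Input shape: (17, 132, 442)
Output shape: (17, 328, 112)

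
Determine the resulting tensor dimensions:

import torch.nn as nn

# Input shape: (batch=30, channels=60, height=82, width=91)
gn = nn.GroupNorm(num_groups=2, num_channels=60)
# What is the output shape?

Input shape: (30, 60, 82, 91)
Output shape: (30, 60, 82, 91)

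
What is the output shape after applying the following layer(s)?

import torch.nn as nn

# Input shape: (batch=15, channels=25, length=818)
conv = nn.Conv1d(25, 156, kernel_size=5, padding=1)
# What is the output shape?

Input shape: (15, 25, 818)
Output shape: (15, 156, 816)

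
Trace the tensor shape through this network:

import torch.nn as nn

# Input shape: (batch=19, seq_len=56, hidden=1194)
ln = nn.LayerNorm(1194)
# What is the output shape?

Input shape: (19, 56, 1194)
Output shape: (19, 56, 1194)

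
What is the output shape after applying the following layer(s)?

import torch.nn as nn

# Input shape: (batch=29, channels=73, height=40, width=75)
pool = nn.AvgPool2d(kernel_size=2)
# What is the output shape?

Input shape: (29, 73, 40, 75)
Output shape: (29, 73, 20, 37)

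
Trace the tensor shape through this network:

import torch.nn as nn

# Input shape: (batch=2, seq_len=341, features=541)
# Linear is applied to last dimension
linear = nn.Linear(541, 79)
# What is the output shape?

Input shape: (2, 341, 541)
Output shape: (2, 341, 79)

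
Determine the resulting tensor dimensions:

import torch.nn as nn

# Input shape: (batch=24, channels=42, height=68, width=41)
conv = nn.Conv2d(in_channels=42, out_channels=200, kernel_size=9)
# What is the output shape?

Input shape: (24, 42, 68, 41)
Output shape: (24, 200, 60, 33)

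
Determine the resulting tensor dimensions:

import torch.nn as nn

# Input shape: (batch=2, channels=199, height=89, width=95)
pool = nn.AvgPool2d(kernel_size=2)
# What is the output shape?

Input shape: (2, 199, 89, 95)
Output shape: (2, 199, 44, 47)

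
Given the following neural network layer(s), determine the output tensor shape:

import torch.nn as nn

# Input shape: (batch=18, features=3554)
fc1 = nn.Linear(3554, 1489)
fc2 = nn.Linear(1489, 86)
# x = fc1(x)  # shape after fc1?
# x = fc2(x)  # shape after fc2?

Input shape: (18, 3554)
  -> after fc1: (18, 1489)
Output shape: (18, 86)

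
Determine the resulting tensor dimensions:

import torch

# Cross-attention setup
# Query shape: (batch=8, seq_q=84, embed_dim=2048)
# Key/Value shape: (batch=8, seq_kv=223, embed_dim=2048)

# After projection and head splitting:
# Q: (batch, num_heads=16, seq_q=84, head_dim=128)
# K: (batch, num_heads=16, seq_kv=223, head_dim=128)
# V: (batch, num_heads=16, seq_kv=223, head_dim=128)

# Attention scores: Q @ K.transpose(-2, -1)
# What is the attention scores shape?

Input shape: (8, 84, 2048)
Output shape: (8, 16, 84, 223)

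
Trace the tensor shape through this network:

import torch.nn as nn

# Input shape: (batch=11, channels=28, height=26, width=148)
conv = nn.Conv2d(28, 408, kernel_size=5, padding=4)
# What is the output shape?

Input shape: (11, 28, 26, 148)
Output shape: (11, 408, 30, 152)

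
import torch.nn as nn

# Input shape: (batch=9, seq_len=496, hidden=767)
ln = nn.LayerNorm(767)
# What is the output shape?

Input shape: (9, 496, 767)
Output shape: (9, 496, 767)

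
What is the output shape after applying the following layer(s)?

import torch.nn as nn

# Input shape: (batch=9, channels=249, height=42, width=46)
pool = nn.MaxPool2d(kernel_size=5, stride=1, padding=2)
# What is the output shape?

Input shape: (9, 249, 42, 46)
Output shape: (9, 249, 42, 46)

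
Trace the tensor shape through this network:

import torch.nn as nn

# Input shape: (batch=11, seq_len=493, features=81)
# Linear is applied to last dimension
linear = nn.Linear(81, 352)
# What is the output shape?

Input shape: (11, 493, 81)
Output shape: (11, 493, 352)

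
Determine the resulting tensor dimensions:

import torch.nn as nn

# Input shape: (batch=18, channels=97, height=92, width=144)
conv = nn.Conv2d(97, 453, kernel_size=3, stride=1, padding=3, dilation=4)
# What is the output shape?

Input shape: (18, 97, 92, 144)
Output shape: (18, 453, 90, 142)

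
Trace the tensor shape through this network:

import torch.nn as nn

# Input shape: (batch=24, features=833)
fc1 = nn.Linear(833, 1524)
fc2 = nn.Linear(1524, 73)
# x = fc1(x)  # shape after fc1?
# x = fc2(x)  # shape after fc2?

Input shape: (24, 833)
  -> after fc1: (24, 1524)
Output shape: (24, 73)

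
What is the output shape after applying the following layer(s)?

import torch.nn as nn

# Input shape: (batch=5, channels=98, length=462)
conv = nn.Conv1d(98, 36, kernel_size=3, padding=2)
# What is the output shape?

Input shape: (5, 98, 462)
Output shape: (5, 36, 464)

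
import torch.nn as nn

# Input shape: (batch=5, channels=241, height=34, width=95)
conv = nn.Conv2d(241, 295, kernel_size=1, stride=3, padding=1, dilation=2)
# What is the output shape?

Input shape: (5, 241, 34, 95)
Output shape: (5, 295, 12, 33)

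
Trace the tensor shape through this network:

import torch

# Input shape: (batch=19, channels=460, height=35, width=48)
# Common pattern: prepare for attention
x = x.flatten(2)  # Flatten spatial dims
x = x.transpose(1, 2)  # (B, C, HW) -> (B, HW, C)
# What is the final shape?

Input shape: (19, 460, 35, 48)
  -> after flatten(2): (19, 460, 1680)
Output shape: (19, 1680, 460)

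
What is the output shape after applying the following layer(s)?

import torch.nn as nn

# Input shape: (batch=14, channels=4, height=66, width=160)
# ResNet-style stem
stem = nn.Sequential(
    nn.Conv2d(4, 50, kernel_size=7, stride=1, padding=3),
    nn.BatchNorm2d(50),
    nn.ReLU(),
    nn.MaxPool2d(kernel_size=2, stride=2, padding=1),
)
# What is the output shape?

Input shape: (14, 4, 66, 160)
  -> after Conv2d 7x7 stride=1: (14, 50, 66, 160)
Output shape: (14, 50, 34, 81)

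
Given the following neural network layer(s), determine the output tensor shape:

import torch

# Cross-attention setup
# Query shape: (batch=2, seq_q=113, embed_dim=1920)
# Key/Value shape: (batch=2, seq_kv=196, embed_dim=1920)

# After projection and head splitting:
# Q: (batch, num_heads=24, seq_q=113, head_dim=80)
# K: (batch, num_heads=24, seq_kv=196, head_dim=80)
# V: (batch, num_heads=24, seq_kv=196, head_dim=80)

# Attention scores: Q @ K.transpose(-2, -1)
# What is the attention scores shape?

Input shape: (2, 113, 1920)
Output shape: (2, 24, 113, 196)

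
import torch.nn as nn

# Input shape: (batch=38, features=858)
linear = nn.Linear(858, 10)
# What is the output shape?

Input shape: (38, 858)
Output shape: (38, 10)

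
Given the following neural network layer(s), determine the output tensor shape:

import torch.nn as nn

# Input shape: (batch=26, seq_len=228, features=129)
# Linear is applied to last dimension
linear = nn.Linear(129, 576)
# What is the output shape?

Input shape: (26, 228, 129)
Output shape: (26, 228, 576)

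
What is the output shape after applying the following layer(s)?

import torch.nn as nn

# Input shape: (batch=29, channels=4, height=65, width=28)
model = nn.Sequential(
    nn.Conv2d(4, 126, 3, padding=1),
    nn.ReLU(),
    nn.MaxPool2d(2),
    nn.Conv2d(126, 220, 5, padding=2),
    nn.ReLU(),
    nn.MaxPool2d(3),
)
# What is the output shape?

Input shape: (29, 4, 65, 28)
  -> after first Conv2d: (29, 126, 65, 28)
  -> after first MaxPool2d: (29, 126, 32, 14)
  -> after second Conv2d: (29, 220, 32, 14)
Output shape: (29, 220, 10, 4)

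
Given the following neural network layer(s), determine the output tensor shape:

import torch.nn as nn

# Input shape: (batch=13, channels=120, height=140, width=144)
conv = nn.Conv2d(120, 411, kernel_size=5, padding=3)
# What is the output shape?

Input shape: (13, 120, 140, 144)
Output shape: (13, 411, 142, 146)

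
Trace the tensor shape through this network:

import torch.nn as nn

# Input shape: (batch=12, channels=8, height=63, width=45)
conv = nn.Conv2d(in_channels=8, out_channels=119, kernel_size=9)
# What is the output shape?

Input shape: (12, 8, 63, 45)
Output shape: (12, 119, 55, 37)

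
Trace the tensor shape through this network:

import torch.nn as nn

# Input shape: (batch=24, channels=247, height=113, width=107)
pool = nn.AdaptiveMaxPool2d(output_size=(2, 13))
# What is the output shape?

Input shape: (24, 247, 113, 107)
Output shape: (24, 247, 2, 13)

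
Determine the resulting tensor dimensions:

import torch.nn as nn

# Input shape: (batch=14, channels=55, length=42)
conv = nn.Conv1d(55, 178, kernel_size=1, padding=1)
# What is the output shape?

Input shape: (14, 55, 42)
Output shape: (14, 178, 44)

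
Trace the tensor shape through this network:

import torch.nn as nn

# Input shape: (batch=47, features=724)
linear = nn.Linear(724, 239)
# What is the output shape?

Input shape: (47, 724)
Output shape: (47, 239)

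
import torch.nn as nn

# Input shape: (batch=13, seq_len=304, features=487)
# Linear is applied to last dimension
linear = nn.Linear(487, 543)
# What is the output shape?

Input shape: (13, 304, 487)
Output shape: (13, 304, 543)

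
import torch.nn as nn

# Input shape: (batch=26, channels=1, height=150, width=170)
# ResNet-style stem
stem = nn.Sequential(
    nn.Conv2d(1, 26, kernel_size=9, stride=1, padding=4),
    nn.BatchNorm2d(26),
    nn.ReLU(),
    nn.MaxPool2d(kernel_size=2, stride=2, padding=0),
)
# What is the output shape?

Input shape: (26, 1, 150, 170)
  -> after Conv2d 9x9 stride=1: (26, 26, 150, 170)
Output shape: (26, 26, 75, 85)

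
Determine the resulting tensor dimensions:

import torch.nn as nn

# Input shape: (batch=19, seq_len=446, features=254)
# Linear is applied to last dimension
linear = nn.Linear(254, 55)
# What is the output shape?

Input shape: (19, 446, 254)
Output shape: (19, 446, 55)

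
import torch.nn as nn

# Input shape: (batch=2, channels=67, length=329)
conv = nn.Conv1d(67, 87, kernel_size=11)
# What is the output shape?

Input shape: (2, 67, 329)
Output shape: (2, 87, 319)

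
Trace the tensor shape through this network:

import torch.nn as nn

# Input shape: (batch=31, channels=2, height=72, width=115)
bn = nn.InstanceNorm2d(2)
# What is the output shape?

Input shape: (31, 2, 72, 115)
Output shape: (31, 2, 72, 115)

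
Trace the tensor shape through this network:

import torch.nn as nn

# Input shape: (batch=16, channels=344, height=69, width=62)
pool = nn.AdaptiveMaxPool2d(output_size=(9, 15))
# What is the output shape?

Input shape: (16, 344, 69, 62)
Output shape: (16, 344, 9, 15)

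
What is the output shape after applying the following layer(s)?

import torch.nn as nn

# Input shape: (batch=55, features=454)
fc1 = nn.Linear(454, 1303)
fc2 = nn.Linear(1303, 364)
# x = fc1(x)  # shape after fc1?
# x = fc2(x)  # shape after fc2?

Input shape: (55, 454)
  -> after fc1: (55, 1303)
Output shape: (55, 364)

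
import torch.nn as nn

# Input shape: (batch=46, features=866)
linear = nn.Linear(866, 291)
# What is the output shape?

Input shape: (46, 866)
Output shape: (46, 291)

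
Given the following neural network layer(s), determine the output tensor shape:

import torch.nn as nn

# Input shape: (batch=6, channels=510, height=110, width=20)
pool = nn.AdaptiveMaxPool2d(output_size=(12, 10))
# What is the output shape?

Input shape: (6, 510, 110, 20)
Output shape: (6, 510, 12, 10)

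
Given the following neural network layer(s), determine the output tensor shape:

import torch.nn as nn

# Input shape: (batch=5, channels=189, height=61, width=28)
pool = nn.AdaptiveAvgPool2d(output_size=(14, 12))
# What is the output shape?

Input shape: (5, 189, 61, 28)
Output shape: (5, 189, 14, 12)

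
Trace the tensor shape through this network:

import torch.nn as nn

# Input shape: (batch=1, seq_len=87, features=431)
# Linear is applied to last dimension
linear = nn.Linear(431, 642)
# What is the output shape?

Input shape: (1, 87, 431)
Output shape: (1, 87, 642)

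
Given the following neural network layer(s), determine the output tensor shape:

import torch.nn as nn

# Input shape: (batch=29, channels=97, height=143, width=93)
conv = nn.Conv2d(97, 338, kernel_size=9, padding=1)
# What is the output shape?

Input shape: (29, 97, 143, 93)
Output shape: (29, 338, 137, 87)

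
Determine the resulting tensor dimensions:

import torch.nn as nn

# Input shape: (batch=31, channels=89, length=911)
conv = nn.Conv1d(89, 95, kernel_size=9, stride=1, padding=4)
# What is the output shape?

Input shape: (31, 89, 911)
Output shape: (31, 95, 911)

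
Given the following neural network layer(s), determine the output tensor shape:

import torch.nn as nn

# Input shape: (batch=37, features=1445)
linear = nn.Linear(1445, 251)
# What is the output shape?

Input shape: (37, 1445)
Output shape: (37, 251)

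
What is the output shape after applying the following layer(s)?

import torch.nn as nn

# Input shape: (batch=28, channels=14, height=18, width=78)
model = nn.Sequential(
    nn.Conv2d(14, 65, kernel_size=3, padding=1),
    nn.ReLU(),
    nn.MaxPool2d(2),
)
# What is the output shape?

Input shape: (28, 14, 18, 78)
  -> after Conv2d: (28, 65, 18, 78)
  -> after ReLU: (28, 65, 18, 78)
Output shape: (28, 65, 9, 39)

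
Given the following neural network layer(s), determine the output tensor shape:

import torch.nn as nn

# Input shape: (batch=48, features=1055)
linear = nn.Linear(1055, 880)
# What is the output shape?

Input shape: (48, 1055)
Output shape: (48, 880)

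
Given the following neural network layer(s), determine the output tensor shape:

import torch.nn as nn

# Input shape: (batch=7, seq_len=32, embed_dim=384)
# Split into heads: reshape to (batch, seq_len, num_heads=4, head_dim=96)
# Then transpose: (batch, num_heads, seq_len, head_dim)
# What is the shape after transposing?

Input shape: (7, 32, 384)
  -> after reshape: (7, 32, 4, 96)
Output shape: (7, 4, 32, 96)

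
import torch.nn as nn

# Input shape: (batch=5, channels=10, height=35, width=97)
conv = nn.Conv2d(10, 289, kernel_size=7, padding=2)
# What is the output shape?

Input shape: (5, 10, 35, 97)
Output shape: (5, 289, 33, 95)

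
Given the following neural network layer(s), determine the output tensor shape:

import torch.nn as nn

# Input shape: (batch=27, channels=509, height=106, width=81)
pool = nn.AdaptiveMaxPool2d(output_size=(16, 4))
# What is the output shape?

Input shape: (27, 509, 106, 81)
Output shape: (27, 509, 16, 4)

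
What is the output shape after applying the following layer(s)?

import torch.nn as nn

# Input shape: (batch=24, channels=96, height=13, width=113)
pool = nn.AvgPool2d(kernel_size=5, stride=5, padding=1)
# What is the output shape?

Input shape: (24, 96, 13, 113)
Output shape: (24, 96, 3, 23)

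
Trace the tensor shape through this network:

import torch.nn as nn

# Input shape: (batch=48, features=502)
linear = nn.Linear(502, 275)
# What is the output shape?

Input shape: (48, 502)
Output shape: (48, 275)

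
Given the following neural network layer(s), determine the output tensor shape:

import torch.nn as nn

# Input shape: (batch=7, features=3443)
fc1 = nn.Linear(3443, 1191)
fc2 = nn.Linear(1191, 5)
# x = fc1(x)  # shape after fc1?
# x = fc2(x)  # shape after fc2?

Input shape: (7, 3443)
  -> after fc1: (7, 1191)
Output shape: (7, 5)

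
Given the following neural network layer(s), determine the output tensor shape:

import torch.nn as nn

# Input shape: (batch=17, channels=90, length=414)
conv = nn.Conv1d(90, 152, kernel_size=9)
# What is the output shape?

Input shape: (17, 90, 414)
Output shape: (17, 152, 406)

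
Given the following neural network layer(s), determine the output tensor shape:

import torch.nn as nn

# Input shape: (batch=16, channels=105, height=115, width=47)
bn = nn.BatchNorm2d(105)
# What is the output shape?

Input shape: (16, 105, 115, 47)
Output shape: (16, 105, 115, 47)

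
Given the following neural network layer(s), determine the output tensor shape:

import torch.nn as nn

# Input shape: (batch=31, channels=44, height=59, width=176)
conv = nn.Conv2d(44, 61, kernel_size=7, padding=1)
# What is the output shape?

Input shape: (31, 44, 59, 176)
Output shape: (31, 61, 55, 172)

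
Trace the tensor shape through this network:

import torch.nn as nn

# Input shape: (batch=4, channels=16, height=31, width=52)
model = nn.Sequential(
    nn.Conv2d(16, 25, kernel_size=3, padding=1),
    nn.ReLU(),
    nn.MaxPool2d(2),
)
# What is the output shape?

Input shape: (4, 16, 31, 52)
  -> after Conv2d: (4, 25, 31, 52)
  -> after ReLU: (4, 25, 31, 52)
Output shape: (4, 25, 15, 26)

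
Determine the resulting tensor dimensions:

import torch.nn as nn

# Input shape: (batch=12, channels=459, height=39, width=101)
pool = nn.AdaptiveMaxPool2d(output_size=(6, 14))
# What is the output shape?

Input shape: (12, 459, 39, 101)
Output shape: (12, 459, 6, 14)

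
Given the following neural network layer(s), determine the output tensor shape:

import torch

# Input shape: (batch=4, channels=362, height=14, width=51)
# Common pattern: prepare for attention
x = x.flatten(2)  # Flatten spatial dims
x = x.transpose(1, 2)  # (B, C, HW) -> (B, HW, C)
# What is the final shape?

Input shape: (4, 362, 14, 51)
  -> after flatten(2): (4, 362, 714)
Output shape: (4, 714, 362)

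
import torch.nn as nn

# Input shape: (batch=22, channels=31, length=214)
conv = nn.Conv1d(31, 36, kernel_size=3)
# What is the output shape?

Input shape: (22, 31, 214)
Output shape: (22, 36, 212)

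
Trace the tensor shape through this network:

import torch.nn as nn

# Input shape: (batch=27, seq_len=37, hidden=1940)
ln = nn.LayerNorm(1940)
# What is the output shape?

Input shape: (27, 37, 1940)
Output shape: (27, 37, 1940)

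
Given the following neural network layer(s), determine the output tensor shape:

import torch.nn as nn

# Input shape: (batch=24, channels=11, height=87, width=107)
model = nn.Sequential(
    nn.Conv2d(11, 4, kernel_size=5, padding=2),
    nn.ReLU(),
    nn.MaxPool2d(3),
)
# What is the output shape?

Input shape: (24, 11, 87, 107)
  -> after Conv2d: (24, 4, 87, 107)
  -> after ReLU: (24, 4, 87, 107)
Output shape: (24, 4, 29, 35)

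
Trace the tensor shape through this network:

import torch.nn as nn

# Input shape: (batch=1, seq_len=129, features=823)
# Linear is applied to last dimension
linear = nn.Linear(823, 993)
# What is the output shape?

Input shape: (1, 129, 823)
Output shape: (1, 129, 993)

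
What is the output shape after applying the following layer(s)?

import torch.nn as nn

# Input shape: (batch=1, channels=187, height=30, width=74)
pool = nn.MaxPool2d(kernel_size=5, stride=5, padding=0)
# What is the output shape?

Input shape: (1, 187, 30, 74)
Output shape: (1, 187, 6, 14)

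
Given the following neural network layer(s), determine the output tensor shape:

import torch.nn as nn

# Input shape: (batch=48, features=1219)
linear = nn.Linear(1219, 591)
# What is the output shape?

Input shape: (48, 1219)
Output shape: (48, 591)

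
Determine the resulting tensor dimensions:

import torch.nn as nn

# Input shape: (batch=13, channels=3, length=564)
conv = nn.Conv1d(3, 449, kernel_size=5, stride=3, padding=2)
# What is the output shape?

Input shape: (13, 3, 564)
Output shape: (13, 449, 188)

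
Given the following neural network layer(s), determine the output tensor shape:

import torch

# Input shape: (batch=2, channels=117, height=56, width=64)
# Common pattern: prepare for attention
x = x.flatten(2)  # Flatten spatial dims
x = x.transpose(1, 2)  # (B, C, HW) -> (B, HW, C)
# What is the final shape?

Input shape: (2, 117, 56, 64)
  -> after flatten(2): (2, 117, 3584)
Output shape: (2, 3584, 117)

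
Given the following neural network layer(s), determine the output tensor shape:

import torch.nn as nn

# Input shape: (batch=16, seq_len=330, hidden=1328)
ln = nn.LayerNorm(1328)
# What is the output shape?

Input shape: (16, 330, 1328)
Output shape: (16, 330, 1328)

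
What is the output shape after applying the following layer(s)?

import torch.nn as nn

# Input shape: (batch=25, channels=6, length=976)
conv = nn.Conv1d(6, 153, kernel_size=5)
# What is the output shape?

Input shape: (25, 6, 976)
Output shape: (25, 153, 972)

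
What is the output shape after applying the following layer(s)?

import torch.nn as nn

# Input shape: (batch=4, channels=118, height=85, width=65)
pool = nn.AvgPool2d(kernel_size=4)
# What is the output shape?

Input shape: (4, 118, 85, 65)
Output shape: (4, 118, 21, 16)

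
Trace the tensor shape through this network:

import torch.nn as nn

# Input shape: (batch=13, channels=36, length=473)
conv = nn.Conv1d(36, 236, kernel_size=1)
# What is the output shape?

Input shape: (13, 36, 473)
Output shape: (13, 236, 473)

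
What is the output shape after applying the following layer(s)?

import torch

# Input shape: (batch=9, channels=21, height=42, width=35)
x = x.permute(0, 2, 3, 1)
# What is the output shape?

Input shape: (9, 21, 42, 35)
Output shape: (9, 42, 35, 21)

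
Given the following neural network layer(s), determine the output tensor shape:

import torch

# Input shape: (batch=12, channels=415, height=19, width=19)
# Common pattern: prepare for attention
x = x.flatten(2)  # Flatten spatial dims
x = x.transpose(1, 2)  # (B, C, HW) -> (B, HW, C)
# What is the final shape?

Input shape: (12, 415, 19, 19)
  -> after flatten(2): (12, 415, 361)
Output shape: (12, 361, 415)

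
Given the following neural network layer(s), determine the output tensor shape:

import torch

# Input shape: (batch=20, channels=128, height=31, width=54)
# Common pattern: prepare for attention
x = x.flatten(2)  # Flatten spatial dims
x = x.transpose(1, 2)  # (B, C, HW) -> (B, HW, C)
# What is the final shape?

Input shape: (20, 128, 31, 54)
  -> after flatten(2): (20, 128, 1674)
Output shape: (20, 1674, 128)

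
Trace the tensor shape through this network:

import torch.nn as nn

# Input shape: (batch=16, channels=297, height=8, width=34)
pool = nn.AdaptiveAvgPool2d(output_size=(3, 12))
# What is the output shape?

Input shape: (16, 297, 8, 34)
Output shape: (16, 297, 3, 12)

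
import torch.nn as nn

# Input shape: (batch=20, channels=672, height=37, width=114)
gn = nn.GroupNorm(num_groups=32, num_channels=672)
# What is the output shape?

Input shape: (20, 672, 37, 114)
Output shape: (20, 672, 37, 114)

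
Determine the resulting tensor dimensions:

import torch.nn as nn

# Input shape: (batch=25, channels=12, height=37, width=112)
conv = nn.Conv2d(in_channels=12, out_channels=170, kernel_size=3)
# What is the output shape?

Input shape: (25, 12, 37, 112)
Output shape: (25, 170, 35, 110)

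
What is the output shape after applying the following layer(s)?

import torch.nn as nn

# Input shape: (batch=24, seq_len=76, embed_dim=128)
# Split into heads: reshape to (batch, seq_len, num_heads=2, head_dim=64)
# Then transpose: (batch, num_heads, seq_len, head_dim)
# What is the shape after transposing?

Input shape: (24, 76, 128)
  -> after reshape: (24, 76, 2, 64)
Output shape: (24, 2, 76, 64)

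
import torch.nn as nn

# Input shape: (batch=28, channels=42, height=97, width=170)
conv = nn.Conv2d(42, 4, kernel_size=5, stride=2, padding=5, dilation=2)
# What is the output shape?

Input shape: (28, 42, 97, 170)
Output shape: (28, 4, 50, 86)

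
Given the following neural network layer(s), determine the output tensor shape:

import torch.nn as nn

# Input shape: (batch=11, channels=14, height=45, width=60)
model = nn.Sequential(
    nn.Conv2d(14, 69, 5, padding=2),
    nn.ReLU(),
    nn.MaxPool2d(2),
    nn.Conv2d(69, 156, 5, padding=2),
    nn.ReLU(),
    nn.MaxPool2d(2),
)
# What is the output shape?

Input shape: (11, 14, 45, 60)
  -> after first Conv2d: (11, 69, 45, 60)
  -> after first MaxPool2d: (11, 69, 22, 30)
  -> after second Conv2d: (11, 156, 22, 30)
Output shape: (11, 156, 11, 15)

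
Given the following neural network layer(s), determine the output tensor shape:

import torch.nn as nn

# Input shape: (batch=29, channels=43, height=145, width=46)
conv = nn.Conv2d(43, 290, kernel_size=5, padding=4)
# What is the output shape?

Input shape: (29, 43, 145, 46)
Output shape: (29, 290, 149, 50)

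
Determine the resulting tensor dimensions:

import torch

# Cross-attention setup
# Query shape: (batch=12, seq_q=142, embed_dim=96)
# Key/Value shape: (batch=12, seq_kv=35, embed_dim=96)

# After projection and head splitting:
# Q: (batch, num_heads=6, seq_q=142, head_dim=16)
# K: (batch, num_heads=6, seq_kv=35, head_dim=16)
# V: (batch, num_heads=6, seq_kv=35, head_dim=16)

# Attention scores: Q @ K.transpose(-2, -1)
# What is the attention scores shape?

Input shape: (12, 142, 96)
Output shape: (12, 6, 142, 35)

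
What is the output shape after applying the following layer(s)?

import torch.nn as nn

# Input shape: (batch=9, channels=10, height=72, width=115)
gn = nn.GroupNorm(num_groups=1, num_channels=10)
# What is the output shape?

Input shape: (9, 10, 72, 115)
Output shape: (9, 10, 72, 115)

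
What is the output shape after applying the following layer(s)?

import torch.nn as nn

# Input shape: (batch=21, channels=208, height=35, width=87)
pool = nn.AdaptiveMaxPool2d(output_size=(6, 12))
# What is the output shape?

Input shape: (21, 208, 35, 87)
Output shape: (21, 208, 6, 12)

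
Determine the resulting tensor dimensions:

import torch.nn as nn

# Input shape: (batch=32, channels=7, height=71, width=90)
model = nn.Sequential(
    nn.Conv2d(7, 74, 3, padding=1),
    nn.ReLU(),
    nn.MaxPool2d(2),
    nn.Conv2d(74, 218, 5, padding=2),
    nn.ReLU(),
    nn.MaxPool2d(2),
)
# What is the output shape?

Input shape: (32, 7, 71, 90)
  -> after first Conv2d: (32, 74, 71, 90)
  -> after first MaxPool2d: (32, 74, 35, 45)
  -> after second Conv2d: (32, 218, 35, 45)
Output shape: (32, 218, 17, 22)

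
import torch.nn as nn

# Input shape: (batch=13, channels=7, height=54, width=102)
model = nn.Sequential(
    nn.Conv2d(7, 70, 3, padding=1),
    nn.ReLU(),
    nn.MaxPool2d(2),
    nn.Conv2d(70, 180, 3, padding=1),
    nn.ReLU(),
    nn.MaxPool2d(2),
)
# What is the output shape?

Input shape: (13, 7, 54, 102)
  -> after first Conv2d: (13, 70, 54, 102)
  -> after first MaxPool2d: (13, 70, 27, 51)
  -> after second Conv2d: (13, 180, 27, 51)
Output shape: (13, 180, 13, 25)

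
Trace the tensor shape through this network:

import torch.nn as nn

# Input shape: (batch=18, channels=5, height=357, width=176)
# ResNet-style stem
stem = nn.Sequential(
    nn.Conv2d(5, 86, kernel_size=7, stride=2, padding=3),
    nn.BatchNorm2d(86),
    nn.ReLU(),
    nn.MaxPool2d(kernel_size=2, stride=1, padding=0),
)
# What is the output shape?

Input shape: (18, 5, 357, 176)
  -> after Conv2d 7x7 stride=2: (18, 86, 179, 88)
Output shape: (18, 86, 178, 87)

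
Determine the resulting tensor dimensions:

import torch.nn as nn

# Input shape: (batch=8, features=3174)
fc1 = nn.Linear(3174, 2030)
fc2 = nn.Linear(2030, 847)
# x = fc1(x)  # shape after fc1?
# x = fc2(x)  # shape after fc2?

Input shape: (8, 3174)
  -> after fc1: (8, 2030)
Output shape: (8, 847)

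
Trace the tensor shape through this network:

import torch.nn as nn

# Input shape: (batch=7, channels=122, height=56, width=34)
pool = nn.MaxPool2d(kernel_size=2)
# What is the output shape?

Input shape: (7, 122, 56, 34)
Output shape: (7, 122, 28, 17)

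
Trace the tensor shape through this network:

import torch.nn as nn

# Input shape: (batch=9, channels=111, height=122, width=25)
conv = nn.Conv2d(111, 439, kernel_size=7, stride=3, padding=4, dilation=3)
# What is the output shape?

Input shape: (9, 111, 122, 25)
Output shape: (9, 439, 38, 5)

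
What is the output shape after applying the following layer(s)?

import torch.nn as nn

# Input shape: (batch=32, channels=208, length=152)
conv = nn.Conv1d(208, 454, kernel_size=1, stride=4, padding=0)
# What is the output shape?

Input shape: (32, 208, 152)
Output shape: (32, 454, 38)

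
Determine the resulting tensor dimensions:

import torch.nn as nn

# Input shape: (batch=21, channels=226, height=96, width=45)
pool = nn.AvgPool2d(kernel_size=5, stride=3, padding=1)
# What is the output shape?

Input shape: (21, 226, 96, 45)
Output shape: (21, 226, 32, 15)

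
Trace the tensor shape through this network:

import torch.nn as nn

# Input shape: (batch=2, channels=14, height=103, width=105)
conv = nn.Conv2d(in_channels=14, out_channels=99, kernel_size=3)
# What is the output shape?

Input shape: (2, 14, 103, 105)
Output shape: (2, 99, 101, 103)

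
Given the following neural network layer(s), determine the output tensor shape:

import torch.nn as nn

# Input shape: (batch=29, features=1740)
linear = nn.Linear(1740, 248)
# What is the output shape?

Input shape: (29, 1740)
Output shape: (29, 248)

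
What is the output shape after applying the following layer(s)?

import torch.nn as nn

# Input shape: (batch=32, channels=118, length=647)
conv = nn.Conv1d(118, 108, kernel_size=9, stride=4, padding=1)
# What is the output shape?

Input shape: (32, 118, 647)
Output shape: (32, 108, 161)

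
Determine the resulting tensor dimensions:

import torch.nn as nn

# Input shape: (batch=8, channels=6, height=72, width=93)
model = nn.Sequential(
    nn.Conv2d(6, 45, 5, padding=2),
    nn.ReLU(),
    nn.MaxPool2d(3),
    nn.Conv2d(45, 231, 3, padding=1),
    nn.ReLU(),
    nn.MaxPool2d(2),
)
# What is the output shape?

Input shape: (8, 6, 72, 93)
  -> after first Conv2d: (8, 45, 72, 93)
  -> after first MaxPool2d: (8, 45, 24, 31)
  -> after second Conv2d: (8, 231, 24, 31)
Output shape: (8, 231, 12, 15)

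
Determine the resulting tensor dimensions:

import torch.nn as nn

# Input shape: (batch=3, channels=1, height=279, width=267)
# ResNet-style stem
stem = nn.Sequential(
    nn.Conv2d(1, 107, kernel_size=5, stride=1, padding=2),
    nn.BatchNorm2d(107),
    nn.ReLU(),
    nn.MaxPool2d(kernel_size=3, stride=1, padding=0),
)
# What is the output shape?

Input shape: (3, 1, 279, 267)
  -> after Conv2d 5x5 stride=1: (3, 107, 279, 267)
Output shape: (3, 107, 277, 265)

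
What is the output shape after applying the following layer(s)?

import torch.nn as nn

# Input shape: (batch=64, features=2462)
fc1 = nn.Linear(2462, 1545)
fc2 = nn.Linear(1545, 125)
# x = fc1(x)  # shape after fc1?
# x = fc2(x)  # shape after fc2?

Input shape: (64, 2462)
  -> after fc1: (64, 1545)
Output shape: (64, 125)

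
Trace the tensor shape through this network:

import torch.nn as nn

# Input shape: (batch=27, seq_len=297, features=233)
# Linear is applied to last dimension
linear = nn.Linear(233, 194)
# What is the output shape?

Input shape: (27, 297, 233)
Output shape: (27, 297, 194)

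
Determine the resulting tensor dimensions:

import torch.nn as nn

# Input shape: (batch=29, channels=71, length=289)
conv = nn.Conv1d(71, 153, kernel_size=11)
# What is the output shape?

Input shape: (29, 71, 289)
Output shape: (29, 153, 279)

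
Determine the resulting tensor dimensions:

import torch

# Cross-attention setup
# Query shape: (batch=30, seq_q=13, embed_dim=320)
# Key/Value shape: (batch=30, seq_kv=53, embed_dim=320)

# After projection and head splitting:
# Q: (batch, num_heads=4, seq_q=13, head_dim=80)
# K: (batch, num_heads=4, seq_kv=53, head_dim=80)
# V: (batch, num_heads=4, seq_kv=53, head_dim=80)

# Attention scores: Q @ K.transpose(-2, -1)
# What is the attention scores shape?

Input shape: (30, 13, 320)
Output shape: (30, 4, 13, 53)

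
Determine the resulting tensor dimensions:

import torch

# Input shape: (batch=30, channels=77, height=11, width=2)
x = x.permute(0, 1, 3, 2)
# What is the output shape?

Input shape: (30, 77, 11, 2)
Output shape: (30, 77, 2, 11)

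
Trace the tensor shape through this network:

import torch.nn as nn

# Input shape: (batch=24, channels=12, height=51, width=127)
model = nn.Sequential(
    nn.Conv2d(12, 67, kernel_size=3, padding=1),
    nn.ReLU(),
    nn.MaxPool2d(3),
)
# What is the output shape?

Input shape: (24, 12, 51, 127)
  -> after Conv2d: (24, 67, 51, 127)
  -> after ReLU: (24, 67, 51, 127)
Output shape: (24, 67, 17, 42)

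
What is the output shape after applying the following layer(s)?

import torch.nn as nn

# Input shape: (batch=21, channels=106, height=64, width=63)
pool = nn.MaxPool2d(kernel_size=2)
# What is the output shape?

Input shape: (21, 106, 64, 63)
Output shape: (21, 106, 32, 31)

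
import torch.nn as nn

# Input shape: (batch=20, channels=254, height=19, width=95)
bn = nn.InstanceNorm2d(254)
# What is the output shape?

Input shape: (20, 254, 19, 95)
Output shape: (20, 254, 19, 95)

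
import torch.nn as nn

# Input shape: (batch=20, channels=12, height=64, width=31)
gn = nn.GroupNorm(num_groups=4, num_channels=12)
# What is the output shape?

Input shape: (20, 12, 64, 31)
Output shape: (20, 12, 64, 31)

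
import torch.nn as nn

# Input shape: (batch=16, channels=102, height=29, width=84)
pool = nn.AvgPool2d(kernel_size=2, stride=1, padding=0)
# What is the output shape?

Input shape: (16, 102, 29, 84)
Output shape: (16, 102, 28, 83)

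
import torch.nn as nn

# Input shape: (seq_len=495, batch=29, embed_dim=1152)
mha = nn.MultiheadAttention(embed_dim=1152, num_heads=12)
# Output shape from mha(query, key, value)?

Input shape: (495, 29, 1152)
Output shape: (495, 29, 1152)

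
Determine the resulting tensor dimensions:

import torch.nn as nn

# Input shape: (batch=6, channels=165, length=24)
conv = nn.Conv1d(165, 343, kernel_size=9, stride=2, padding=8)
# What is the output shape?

Input shape: (6, 165, 24)
Output shape: (6, 343, 16)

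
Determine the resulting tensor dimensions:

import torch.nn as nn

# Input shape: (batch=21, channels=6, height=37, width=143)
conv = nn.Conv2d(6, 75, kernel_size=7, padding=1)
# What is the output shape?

Input shape: (21, 6, 37, 143)
Output shape: (21, 75, 33, 139)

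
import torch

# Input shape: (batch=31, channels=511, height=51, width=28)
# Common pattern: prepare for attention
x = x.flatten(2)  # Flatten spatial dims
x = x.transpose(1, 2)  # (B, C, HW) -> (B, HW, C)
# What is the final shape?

Input shape: (31, 511, 51, 28)
  -> after flatten(2): (31, 511, 1428)
Output shape: (31, 1428, 511)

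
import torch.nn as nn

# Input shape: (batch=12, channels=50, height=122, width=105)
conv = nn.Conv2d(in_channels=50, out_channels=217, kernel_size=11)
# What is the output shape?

Input shape: (12, 50, 122, 105)
Output shape: (12, 217, 112, 95)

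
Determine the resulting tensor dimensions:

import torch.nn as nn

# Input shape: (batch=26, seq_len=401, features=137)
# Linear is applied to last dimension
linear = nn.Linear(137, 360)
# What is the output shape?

Input shape: (26, 401, 137)
Output shape: (26, 401, 360)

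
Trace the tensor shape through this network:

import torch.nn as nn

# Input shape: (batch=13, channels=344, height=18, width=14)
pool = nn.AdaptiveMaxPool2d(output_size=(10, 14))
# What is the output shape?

Input shape: (13, 344, 18, 14)
Output shape: (13, 344, 10, 14)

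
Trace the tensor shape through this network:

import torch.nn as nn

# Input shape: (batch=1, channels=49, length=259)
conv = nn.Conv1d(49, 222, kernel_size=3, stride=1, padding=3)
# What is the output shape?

Input shape: (1, 49, 259)
Output shape: (1, 222, 263)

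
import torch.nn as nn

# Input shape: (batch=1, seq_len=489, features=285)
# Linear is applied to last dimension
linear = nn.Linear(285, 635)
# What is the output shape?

Input shape: (1, 489, 285)
Output shape: (1, 489, 635)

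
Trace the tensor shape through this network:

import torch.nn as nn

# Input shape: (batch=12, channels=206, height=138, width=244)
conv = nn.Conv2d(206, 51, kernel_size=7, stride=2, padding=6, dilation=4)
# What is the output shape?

Input shape: (12, 206, 138, 244)
Output shape: (12, 51, 63, 116)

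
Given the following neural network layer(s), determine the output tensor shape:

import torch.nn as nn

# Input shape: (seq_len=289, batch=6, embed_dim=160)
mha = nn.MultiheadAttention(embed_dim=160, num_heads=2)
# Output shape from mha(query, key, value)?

Input shape: (289, 6, 160)
Output shape: (289, 6, 160)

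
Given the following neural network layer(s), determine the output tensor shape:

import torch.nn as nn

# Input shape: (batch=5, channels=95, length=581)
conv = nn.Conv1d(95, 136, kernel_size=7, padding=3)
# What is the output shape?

Input shape: (5, 95, 581)
Output shape: (5, 136, 581)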